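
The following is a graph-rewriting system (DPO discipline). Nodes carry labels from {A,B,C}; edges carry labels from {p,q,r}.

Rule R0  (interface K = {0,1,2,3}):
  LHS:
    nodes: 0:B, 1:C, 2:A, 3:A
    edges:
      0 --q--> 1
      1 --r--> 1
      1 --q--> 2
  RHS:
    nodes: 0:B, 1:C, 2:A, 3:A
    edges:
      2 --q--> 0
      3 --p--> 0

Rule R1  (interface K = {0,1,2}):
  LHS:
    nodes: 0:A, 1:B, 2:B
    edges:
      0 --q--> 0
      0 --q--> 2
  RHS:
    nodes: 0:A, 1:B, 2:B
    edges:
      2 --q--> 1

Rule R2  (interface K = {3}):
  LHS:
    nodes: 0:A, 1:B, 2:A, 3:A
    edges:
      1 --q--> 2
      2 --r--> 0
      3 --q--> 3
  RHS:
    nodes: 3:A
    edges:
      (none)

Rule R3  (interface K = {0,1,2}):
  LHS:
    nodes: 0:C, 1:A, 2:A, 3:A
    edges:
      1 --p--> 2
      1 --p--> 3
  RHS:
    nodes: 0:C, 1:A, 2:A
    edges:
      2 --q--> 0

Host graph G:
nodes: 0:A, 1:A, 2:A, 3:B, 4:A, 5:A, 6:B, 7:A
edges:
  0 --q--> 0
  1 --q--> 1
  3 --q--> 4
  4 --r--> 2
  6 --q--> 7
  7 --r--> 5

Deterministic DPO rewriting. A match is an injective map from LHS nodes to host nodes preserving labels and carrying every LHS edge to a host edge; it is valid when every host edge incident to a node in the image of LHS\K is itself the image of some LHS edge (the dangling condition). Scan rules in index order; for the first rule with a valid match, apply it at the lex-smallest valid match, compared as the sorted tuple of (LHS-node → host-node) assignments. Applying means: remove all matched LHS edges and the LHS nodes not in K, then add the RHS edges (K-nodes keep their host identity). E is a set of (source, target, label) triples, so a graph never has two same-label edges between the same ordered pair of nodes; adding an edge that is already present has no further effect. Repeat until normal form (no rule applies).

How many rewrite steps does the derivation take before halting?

Answer: 2

Derivation:
initial: |V|=8 |E|=6  E = 0-q->0 1-q->1 3-q->4 4-r->2 6-q->7 7-r->5
step 1: apply R2 at {0↦2, 1↦3, 2↦4, 3↦0}  → |V|=5 |E|=3  E = 1-q->1 6-q->7 7-r->5
step 2: apply R2 at {0↦5, 1↦6, 2↦7, 3↦1}  → |V|=2 |E|=0  E = ∅
halt: no rule applies after step 2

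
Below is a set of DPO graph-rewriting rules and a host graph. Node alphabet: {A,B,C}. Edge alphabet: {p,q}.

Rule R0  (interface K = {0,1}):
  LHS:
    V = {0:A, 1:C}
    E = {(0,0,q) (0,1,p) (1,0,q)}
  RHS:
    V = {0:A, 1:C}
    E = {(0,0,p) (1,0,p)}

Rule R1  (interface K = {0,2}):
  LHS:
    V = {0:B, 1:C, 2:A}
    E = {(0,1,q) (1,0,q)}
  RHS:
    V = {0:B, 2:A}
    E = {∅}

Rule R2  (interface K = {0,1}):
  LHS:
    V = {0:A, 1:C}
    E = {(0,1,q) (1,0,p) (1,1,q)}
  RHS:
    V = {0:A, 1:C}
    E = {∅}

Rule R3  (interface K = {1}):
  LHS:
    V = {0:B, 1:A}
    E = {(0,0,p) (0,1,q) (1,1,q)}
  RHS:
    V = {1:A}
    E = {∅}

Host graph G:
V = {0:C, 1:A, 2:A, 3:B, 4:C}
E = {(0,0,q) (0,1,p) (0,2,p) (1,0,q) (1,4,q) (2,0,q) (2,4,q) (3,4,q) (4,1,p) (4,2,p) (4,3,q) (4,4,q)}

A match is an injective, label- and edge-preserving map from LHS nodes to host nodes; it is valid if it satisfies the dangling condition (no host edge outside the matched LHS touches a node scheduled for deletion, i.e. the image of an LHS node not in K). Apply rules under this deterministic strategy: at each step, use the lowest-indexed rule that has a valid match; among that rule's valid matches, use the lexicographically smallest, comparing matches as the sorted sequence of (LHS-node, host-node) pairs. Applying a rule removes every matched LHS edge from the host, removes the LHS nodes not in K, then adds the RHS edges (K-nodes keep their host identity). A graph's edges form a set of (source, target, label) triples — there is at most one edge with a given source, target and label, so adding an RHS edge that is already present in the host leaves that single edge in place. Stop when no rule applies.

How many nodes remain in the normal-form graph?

start.  V:5 E:12  edges: 0-q->0 0-p->1 0-p->2 1-q->0 1-q->4 2-q->0 2-q->4 3-q->4 4-p->1 4-p->2 4-q->3 4-q->4
1. fire R2 via {0↦1, 1↦0}  →  V:5 E:9  edges: 0-p->2 1-q->4 2-q->0 2-q->4 3-q->4 4-p->1 4-p->2 4-q->3 4-q->4
2. fire R2 via {0↦1, 1↦4}  →  V:5 E:6  edges: 0-p->2 2-q->0 2-q->4 3-q->4 4-p->2 4-q->3
halt: no rule applies after step 2
NF nodes: {0:C, 1:A, 2:A, 3:B, 4:C}

Answer: 5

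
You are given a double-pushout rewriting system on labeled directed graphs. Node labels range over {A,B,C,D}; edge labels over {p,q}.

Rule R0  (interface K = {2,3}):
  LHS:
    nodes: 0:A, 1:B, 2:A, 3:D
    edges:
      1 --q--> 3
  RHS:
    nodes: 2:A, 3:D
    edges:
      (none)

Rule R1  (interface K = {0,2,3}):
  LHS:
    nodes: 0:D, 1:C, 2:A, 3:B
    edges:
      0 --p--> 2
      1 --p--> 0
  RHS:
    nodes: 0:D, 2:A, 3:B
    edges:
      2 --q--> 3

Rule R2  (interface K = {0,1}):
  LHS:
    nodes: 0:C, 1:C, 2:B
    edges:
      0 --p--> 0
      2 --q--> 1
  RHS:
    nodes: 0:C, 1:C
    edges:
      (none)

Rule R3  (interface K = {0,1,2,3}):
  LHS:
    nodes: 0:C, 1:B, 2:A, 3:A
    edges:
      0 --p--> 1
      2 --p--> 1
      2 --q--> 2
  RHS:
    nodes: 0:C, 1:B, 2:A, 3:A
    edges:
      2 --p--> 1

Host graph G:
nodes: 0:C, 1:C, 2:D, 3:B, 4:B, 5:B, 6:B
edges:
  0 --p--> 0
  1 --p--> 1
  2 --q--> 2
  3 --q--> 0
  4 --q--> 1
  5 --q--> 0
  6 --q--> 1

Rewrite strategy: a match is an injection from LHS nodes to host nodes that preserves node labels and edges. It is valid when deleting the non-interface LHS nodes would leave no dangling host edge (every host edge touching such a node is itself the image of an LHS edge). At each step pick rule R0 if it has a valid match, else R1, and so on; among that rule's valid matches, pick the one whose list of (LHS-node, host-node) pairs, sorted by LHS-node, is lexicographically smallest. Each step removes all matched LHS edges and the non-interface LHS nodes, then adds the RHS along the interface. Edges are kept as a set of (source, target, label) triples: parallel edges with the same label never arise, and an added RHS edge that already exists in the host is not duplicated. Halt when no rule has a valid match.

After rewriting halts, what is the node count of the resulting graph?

initial: |V|=7 |E|=7  E = 0-p->0 1-p->1 2-q->2 3-q->0 4-q->1 5-q->0 6-q->1
step 1: apply R2 at {0↦0, 1↦1, 2↦4}  → |V|=6 |E|=5  E = 1-p->1 2-q->2 3-q->0 5-q->0 6-q->1
step 2: apply R2 at {0↦1, 1↦0, 2↦3}  → |V|=5 |E|=3  E = 2-q->2 5-q->0 6-q->1
normal form: no rule applies after step 2
NF nodes: {0:C, 1:C, 2:D, 5:B, 6:B}

Answer: 5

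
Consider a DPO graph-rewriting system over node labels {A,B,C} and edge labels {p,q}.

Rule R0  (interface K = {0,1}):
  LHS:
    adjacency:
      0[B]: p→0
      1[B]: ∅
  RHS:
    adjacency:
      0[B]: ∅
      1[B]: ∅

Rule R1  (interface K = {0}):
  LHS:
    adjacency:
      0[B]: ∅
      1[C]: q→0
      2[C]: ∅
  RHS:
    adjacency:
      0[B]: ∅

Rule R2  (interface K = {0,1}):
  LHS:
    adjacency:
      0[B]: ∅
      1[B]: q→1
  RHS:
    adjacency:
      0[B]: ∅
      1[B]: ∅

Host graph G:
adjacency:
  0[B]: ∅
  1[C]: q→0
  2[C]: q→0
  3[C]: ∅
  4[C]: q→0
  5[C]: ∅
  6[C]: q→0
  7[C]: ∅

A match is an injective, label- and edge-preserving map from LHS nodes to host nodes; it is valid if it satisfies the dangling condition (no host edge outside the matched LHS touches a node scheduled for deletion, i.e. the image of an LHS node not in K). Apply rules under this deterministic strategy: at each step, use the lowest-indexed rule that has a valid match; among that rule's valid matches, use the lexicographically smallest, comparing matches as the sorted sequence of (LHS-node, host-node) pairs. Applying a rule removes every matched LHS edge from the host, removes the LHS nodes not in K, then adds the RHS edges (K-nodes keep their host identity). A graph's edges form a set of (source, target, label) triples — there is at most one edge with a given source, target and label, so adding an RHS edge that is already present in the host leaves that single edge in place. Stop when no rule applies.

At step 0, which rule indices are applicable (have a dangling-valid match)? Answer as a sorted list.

R0: no valid match — LHS pattern not found
R1: 12 valid matches — {0↦0, 1↦1, 2↦3}, {0↦0, 1↦1, 2↦5}, {0↦0, 1↦1, 2↦7} (+9 more)
R2: no valid match — LHS pattern not found

Answer: [R1]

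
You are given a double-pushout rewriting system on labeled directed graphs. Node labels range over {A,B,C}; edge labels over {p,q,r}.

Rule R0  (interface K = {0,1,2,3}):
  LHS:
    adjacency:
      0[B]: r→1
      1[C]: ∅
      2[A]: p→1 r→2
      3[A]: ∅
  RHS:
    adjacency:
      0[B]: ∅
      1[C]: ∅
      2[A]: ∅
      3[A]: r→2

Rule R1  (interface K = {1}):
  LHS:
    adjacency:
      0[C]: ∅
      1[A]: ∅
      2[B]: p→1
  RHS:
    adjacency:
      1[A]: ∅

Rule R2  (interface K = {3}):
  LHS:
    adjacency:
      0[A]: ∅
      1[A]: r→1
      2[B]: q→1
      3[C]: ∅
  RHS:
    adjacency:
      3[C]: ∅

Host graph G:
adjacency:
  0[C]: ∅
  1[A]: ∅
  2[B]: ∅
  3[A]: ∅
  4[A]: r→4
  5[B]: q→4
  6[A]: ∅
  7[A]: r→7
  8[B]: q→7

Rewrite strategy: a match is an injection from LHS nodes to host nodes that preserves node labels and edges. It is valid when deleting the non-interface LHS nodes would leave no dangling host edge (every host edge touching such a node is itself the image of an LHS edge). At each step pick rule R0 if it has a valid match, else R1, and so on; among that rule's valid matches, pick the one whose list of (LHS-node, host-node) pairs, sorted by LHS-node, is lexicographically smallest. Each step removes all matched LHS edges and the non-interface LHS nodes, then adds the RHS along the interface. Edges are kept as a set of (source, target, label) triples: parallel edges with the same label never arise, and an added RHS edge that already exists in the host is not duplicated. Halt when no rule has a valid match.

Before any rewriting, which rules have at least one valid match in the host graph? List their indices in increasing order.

Answer: [R2]

Rewrite trace:
R0: no valid match — LHS pattern not found
R1: no valid match — LHS pattern not found
R2: 6 valid matches — {0↦1, 1↦4, 2↦5, 3↦0}, {0↦1, 1↦7, 2↦8, 3↦0}, {0↦3, 1↦4, 2↦5, 3↦0} (+3 more)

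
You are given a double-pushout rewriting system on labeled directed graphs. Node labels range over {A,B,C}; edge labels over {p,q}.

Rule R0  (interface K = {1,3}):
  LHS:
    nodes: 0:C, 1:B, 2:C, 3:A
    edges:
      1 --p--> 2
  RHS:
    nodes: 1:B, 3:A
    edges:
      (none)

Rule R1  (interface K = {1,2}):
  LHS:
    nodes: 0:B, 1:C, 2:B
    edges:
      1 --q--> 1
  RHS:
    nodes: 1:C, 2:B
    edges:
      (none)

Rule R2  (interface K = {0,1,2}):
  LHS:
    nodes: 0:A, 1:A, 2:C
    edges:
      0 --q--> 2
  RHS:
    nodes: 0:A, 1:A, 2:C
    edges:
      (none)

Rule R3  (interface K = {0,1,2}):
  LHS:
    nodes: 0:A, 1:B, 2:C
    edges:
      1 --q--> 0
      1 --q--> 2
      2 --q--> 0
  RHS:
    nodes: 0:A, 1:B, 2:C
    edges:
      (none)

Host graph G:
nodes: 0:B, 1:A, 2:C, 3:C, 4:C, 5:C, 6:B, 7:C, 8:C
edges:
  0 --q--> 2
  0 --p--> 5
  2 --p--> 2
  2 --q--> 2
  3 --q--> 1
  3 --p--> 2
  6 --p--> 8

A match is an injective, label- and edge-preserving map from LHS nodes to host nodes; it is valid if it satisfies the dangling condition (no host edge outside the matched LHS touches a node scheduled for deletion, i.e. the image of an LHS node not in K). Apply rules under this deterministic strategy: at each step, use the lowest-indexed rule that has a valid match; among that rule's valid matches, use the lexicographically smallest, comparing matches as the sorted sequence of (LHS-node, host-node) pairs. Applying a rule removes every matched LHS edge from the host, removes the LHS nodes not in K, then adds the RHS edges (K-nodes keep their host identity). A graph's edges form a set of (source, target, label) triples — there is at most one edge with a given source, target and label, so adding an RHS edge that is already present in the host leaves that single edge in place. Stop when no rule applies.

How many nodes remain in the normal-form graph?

start.  V:9 E:7  edges: 0-q->2 0-p->5 2-p->2 2-q->2 3-q->1 3-p->2 6-p->8
1. fire R0 via {0↦4, 1↦0, 2↦5, 3↦1}  →  V:7 E:6  edges: 0-q->2 2-p->2 2-q->2 3-q->1 3-p->2 6-p->8
2. fire R0 via {0↦7, 1↦6, 2↦8, 3↦1}  →  V:5 E:5  edges: 0-q->2 2-p->2 2-q->2 3-q->1 3-p->2
3. fire R1 via {0↦6, 1↦2, 2↦0}  →  V:4 E:4  edges: 0-q->2 2-p->2 3-q->1 3-p->2
final graph: no rule applies after step 3
NF nodes: {0:B, 1:A, 2:C, 3:C}

Answer: 4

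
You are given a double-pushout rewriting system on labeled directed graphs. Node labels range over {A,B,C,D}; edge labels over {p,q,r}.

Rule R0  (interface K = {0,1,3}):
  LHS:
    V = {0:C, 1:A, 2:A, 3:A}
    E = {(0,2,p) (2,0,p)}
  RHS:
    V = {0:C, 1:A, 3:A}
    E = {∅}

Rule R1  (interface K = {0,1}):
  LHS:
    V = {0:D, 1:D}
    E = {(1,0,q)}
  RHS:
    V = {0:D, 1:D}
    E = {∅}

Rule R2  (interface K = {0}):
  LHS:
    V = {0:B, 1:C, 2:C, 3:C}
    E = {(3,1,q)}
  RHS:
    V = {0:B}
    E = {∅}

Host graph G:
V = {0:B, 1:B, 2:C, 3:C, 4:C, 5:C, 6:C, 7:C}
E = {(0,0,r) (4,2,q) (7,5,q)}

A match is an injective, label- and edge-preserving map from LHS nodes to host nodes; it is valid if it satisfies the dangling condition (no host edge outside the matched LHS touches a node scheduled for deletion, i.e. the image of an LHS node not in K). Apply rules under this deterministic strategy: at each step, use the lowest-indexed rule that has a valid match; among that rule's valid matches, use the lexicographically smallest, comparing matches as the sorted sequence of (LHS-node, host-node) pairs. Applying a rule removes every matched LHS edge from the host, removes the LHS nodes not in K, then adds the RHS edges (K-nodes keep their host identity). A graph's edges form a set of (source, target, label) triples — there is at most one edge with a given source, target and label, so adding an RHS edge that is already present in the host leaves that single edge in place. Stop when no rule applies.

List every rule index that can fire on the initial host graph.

R0: no valid match — LHS pattern not found
R1: no valid match — LHS pattern not found
R2: 8 valid matches — {0↦0, 1↦2, 2↦3, 3↦4}, {0↦0, 1↦2, 2↦6, 3↦4}, {0↦0, 1↦5, 2↦3, 3↦7} (+5 more)

Answer: [R2]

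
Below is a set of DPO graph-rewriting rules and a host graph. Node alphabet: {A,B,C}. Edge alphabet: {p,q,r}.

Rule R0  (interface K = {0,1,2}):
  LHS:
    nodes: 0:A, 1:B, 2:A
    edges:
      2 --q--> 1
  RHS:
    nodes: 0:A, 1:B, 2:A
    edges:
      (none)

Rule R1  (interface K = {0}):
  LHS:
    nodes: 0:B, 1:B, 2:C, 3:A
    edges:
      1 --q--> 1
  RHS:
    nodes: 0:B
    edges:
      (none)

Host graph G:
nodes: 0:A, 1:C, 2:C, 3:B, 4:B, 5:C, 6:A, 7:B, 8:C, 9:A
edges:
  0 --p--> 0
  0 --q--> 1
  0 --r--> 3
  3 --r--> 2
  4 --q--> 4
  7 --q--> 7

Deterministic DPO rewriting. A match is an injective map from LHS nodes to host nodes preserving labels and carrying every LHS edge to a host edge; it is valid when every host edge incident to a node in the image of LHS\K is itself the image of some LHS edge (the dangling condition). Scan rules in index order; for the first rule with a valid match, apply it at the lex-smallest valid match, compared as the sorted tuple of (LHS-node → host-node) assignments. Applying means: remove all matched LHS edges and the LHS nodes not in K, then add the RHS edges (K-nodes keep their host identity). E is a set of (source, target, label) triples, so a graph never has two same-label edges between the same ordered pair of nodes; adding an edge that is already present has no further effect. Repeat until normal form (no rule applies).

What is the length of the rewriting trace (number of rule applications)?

Answer: 2

Rewrite trace:
[0] host  ⇒  10 nodes, 6 edges  {0-p->0 0-q->1 0-r->3 3-r->2 4-q->4 7-q->7}
[1] R1 @ {0↦3, 1↦4, 2↦5, 3↦6}  ⇒  7 nodes, 5 edges  {0-p->0 0-q->1 0-r->3 3-r->2 7-q->7}
[2] R1 @ {0↦3, 1↦7, 2↦8, 3↦9}  ⇒  4 nodes, 4 edges  {0-p->0 0-q->1 0-r->3 3-r->2}
final graph: no rule applies after step 2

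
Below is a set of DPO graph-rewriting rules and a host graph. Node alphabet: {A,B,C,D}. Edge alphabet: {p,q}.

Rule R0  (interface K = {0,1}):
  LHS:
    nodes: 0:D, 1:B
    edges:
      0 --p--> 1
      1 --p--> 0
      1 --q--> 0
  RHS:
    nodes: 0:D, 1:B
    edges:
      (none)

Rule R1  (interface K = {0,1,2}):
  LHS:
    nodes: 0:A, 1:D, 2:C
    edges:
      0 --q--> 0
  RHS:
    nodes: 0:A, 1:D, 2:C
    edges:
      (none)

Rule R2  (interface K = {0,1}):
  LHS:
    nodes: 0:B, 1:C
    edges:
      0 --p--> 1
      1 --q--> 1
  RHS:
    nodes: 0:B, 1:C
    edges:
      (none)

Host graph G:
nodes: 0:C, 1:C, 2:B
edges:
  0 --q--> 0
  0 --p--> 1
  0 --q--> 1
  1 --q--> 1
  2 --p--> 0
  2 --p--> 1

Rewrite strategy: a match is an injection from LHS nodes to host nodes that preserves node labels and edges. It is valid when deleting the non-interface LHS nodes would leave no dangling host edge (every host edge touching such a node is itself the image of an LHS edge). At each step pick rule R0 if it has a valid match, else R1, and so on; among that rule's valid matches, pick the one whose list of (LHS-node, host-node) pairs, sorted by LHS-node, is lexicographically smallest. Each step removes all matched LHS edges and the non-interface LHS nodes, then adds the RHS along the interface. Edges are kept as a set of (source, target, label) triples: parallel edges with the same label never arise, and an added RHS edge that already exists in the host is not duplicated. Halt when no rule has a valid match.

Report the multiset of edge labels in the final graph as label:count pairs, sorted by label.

start.  V:3 E:6  edges: 0-q->0 0-p->1 0-q->1 1-q->1 2-p->0 2-p->1
1. fire R2 via {0↦2, 1↦0}  →  V:3 E:4  edges: 0-p->1 0-q->1 1-q->1 2-p->1
2. fire R2 via {0↦2, 1↦1}  →  V:3 E:2  edges: 0-p->1 0-q->1
normal form: no rule applies after step 2
NF edges: [(0, 1, 'p'), (0, 1, 'q')]

Answer: p:1 q:1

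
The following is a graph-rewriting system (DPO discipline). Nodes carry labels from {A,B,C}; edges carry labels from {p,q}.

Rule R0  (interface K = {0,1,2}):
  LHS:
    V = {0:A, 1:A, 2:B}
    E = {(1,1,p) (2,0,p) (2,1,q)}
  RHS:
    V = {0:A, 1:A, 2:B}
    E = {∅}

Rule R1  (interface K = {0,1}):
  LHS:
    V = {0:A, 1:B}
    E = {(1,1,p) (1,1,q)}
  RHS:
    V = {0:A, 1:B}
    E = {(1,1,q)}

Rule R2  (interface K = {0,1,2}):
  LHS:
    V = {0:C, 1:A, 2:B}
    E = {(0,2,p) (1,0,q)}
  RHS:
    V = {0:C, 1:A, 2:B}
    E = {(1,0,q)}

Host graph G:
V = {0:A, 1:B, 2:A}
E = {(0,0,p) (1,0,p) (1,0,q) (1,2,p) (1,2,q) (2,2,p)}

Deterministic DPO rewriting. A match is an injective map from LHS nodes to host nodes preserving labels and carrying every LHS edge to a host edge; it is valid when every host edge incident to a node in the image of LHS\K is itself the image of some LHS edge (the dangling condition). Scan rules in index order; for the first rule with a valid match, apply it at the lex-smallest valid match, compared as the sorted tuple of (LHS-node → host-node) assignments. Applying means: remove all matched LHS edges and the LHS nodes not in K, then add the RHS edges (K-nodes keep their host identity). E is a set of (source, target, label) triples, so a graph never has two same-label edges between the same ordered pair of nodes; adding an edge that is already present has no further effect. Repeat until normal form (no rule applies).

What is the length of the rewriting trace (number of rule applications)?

start.  V:3 E:6  edges: 0-p->0 1-p->0 1-q->0 1-p->2 1-q->2 2-p->2
1. fire R0 via {0↦0, 1↦2, 2↦1}  →  V:3 E:3  edges: 0-p->0 1-q->0 1-p->2
2. fire R0 via {0↦2, 1↦0, 2↦1}  →  V:3 E:0  edges: ∅
normal form: no rule applies after step 2

Answer: 2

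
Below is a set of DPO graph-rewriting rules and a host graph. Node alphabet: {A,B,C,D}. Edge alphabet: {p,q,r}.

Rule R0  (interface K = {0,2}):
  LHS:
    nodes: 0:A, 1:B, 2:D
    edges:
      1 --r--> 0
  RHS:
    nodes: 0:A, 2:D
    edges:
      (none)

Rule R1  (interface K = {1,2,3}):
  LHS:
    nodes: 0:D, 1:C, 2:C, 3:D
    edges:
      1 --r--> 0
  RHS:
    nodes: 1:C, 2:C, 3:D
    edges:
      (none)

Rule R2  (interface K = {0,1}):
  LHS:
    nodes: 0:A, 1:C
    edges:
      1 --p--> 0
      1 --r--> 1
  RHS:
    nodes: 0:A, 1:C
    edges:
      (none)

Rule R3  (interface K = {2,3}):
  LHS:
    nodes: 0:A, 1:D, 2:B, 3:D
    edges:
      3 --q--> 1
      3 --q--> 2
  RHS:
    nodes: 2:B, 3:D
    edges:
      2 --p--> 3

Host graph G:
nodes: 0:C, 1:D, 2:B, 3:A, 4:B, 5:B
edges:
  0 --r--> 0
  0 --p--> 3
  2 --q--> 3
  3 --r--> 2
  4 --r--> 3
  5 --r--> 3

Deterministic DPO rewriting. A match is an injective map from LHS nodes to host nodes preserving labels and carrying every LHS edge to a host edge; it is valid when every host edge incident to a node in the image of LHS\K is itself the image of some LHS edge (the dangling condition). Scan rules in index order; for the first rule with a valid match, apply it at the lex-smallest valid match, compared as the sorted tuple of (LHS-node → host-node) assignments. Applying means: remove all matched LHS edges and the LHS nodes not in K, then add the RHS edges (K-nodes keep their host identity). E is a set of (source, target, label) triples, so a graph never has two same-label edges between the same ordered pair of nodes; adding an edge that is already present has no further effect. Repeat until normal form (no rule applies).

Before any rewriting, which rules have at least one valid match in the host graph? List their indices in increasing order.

Answer: [R0,R2]

Steps:
R0: 2 valid matches — {0↦3, 1↦4, 2↦1}, {0↦3, 1↦5, 2↦1}
R1: no valid match — LHS pattern not found
R2: 1 valid match — {0↦3, 1↦0}
R3: no valid match — LHS pattern not found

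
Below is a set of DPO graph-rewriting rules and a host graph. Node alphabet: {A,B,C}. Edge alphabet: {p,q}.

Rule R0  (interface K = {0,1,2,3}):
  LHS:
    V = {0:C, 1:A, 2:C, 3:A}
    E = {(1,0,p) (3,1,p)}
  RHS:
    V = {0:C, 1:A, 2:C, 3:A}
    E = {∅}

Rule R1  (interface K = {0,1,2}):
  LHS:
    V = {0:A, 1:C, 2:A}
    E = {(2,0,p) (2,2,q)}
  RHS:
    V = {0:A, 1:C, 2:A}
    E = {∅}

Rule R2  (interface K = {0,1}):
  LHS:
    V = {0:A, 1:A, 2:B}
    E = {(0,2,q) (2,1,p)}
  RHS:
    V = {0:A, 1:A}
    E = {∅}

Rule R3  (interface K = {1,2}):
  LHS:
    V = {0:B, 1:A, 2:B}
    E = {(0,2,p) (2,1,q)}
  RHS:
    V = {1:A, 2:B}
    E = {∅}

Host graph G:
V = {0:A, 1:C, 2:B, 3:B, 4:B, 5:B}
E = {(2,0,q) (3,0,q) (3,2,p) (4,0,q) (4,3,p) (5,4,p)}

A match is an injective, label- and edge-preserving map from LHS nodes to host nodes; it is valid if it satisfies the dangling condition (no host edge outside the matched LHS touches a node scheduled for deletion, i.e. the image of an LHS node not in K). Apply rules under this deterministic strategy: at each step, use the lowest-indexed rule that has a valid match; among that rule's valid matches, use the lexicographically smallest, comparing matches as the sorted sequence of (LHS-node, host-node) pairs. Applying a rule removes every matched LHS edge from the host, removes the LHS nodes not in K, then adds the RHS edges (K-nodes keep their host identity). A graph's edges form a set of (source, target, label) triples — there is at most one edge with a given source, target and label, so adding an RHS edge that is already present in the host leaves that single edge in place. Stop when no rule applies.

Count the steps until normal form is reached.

[0] host  ⇒  6 nodes, 6 edges  {2-q->0 3-q->0 3-p->2 4-q->0 4-p->3 5-p->4}
[1] R3 @ {0↦5, 1↦0, 2↦4}  ⇒  5 nodes, 4 edges  {2-q->0 3-q->0 3-p->2 4-p->3}
[2] R3 @ {0↦4, 1↦0, 2↦3}  ⇒  4 nodes, 2 edges  {2-q->0 3-p->2}
[3] R3 @ {0↦3, 1↦0, 2↦2}  ⇒  3 nodes, 0 edges  {∅}
halt: no rule applies after step 3

Answer: 3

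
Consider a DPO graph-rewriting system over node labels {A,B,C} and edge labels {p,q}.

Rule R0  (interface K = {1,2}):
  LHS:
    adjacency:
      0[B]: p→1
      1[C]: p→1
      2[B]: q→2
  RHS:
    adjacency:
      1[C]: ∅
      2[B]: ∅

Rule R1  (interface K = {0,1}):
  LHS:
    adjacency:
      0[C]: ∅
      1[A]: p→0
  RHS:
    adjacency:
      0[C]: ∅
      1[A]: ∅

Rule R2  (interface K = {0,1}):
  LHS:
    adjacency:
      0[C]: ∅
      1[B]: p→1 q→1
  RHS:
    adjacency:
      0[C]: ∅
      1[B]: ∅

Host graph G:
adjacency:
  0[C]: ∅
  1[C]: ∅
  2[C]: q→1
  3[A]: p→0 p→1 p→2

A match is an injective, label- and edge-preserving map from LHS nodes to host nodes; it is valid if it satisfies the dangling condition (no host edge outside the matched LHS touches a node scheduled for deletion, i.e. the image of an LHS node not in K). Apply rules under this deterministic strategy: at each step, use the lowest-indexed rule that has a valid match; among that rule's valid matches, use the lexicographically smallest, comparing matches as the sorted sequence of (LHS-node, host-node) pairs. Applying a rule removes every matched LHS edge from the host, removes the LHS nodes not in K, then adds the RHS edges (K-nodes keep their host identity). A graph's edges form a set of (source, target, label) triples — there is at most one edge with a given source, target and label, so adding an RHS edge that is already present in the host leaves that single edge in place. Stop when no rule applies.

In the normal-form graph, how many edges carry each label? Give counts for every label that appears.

[0] host  ⇒  4 nodes, 4 edges  {2-q->1 3-p->0 3-p->1 3-p->2}
[1] R1 @ {0↦0, 1↦3}  ⇒  4 nodes, 3 edges  {2-q->1 3-p->1 3-p->2}
[2] R1 @ {0↦1, 1↦3}  ⇒  4 nodes, 2 edges  {2-q->1 3-p->2}
[3] R1 @ {0↦2, 1↦3}  ⇒  4 nodes, 1 edges  {2-q->1}
halt: no rule applies after step 3
NF edges: [(2, 1, 'q')]

Answer: q:1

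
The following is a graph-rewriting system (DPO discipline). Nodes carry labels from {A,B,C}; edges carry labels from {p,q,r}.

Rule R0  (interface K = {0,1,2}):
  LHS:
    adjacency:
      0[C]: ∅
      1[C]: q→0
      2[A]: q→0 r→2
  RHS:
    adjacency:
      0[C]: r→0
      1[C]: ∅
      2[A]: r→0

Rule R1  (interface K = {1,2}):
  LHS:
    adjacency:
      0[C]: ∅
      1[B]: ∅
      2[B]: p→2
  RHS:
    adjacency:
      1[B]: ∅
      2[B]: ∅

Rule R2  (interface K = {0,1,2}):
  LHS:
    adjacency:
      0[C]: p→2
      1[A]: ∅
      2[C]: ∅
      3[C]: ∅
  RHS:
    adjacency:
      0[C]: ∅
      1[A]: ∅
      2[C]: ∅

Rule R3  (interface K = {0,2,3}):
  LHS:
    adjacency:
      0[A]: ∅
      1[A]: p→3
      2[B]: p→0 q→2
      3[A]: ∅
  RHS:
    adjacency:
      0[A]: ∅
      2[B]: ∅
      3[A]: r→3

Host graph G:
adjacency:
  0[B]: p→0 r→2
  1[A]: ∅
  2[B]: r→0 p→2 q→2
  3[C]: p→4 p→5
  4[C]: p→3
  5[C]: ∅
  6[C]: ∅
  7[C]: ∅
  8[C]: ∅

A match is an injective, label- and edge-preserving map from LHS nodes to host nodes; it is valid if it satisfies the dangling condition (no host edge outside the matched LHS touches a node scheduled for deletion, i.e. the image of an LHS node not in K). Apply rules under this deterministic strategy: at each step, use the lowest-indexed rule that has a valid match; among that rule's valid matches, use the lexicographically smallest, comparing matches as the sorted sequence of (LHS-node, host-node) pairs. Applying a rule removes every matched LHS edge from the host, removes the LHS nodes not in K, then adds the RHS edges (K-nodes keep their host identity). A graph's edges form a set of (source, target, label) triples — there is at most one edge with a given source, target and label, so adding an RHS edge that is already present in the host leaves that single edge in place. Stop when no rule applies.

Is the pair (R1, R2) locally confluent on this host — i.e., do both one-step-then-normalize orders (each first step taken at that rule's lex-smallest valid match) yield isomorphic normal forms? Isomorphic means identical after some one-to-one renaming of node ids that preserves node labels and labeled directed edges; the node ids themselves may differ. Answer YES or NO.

branch R1-first: apply at {0↦6, 1↦0, 2↦2} → |E|=7, then 2 more step(s) → NF |V|=6 |E|=5 V={0:B, 1:A, 2:B, 3:C, 4:C, 5:C} E=0-r->2 2-r->0 2-q->2 3-p->5 4-p->3
branch R2-first: apply at {0↦3, 1↦1, 2↦4, 3↦6} → |E|=7, then 2 more step(s) → NF |V|=6 |E|=5 V={0:B, 1:A, 2:B, 3:C, 4:C, 5:C} E=0-r->2 2-r->0 2-q->2 3-p->5 4-p->3
graphs isomorphic (equal up to label-preserving node renaming)

Answer: YES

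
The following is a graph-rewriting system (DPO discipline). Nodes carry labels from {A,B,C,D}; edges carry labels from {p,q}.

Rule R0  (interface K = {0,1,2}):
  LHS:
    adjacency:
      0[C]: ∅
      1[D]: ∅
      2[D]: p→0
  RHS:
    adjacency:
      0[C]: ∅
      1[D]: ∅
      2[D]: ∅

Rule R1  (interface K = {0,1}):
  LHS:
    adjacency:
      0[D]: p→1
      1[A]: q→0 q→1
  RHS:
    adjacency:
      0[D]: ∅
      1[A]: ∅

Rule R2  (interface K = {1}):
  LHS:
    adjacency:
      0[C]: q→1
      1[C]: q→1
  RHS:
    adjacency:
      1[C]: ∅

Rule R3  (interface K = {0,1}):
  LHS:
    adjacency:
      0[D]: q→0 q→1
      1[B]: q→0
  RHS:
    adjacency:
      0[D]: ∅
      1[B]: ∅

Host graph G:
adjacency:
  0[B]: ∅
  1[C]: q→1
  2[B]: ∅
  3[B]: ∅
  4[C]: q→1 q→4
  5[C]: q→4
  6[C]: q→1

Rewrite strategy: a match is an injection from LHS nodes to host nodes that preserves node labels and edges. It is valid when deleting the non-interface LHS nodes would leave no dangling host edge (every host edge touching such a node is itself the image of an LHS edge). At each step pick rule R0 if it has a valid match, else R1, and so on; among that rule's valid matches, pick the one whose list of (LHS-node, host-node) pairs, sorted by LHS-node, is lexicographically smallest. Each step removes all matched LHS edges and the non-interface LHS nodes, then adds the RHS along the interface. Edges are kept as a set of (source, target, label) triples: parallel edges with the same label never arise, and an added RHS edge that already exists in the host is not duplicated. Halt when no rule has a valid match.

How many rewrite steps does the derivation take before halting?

Answer: 2

Steps:
[0] host  ⇒  7 nodes, 5 edges  {1-q->1 4-q->1 4-q->4 5-q->4 6-q->1}
[1] R2 @ {0↦5, 1↦4}  ⇒  6 nodes, 3 edges  {1-q->1 4-q->1 6-q->1}
[2] R2 @ {0↦4, 1↦1}  ⇒  5 nodes, 1 edges  {6-q->1}
halt: no rule applies after step 2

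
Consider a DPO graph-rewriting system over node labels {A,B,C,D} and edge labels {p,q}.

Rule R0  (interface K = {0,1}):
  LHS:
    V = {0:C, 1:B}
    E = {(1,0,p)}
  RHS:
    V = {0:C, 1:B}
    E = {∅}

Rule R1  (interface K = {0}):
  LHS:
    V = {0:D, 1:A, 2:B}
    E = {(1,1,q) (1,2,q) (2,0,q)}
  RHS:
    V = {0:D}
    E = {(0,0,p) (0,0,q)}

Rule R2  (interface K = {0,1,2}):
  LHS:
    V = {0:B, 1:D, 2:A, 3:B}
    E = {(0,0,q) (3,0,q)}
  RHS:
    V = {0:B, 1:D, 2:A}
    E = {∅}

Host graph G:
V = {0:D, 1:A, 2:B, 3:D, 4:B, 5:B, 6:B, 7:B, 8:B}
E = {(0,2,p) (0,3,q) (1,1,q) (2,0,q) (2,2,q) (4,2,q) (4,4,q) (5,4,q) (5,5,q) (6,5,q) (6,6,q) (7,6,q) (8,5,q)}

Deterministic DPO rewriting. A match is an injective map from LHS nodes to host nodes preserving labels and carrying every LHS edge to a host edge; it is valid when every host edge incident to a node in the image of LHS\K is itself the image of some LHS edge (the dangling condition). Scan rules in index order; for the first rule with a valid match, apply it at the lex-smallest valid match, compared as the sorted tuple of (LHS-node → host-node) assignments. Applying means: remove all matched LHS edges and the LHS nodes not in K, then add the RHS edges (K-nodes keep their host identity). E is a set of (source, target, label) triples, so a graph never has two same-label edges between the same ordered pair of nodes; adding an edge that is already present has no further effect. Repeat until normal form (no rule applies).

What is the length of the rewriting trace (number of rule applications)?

Answer: 2

Rewrite trace:
initial: |V|=9 |E|=13  E = 0-p->2 0-q->3 1-q->1 2-q->0 2-q->2 4-q->2 4-q->4 5-q->4 5-q->5 6-q->5 6-q->6 7-q->6 8-q->5
step 1: apply R2 at {0↦5, 1↦0, 2↦1, 3↦8}  → |V|=8 |E|=11  E = 0-p->2 0-q->3 1-q->1 2-q->0 2-q->2 4-q->2 4-q->4 5-q->4 6-q->5 6-q->6 7-q->6
step 2: apply R2 at {0↦6, 1↦0, 2↦1, 3↦7}  → |V|=7 |E|=9  E = 0-p->2 0-q->3 1-q->1 2-q->0 2-q->2 4-q->2 4-q->4 5-q->4 6-q->5
halt: no rule applies after step 2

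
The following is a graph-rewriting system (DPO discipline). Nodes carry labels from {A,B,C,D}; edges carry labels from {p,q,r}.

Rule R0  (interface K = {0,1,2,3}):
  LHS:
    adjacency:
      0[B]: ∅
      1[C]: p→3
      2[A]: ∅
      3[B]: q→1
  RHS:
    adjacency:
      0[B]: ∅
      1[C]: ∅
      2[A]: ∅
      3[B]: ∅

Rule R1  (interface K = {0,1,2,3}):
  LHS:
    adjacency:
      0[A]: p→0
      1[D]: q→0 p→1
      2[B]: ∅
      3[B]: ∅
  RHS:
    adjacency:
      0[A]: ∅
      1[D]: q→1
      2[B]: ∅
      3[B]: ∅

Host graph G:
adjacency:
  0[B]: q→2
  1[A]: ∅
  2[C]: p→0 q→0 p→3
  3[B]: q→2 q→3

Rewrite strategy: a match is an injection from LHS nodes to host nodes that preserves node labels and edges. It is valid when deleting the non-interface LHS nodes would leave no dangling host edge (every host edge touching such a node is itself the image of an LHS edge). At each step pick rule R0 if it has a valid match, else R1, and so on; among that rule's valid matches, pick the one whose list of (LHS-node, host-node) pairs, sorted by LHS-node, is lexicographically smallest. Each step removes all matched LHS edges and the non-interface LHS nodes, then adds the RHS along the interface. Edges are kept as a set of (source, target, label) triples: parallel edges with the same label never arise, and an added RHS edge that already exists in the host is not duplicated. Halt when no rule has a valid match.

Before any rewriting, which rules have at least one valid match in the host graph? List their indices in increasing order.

R0: 2 valid matches — {0↦0, 1↦2, 2↦1, 3↦3}, {0↦3, 1↦2, 2↦1, 3↦0}
R1: no valid match — LHS pattern not found

Answer: [R0]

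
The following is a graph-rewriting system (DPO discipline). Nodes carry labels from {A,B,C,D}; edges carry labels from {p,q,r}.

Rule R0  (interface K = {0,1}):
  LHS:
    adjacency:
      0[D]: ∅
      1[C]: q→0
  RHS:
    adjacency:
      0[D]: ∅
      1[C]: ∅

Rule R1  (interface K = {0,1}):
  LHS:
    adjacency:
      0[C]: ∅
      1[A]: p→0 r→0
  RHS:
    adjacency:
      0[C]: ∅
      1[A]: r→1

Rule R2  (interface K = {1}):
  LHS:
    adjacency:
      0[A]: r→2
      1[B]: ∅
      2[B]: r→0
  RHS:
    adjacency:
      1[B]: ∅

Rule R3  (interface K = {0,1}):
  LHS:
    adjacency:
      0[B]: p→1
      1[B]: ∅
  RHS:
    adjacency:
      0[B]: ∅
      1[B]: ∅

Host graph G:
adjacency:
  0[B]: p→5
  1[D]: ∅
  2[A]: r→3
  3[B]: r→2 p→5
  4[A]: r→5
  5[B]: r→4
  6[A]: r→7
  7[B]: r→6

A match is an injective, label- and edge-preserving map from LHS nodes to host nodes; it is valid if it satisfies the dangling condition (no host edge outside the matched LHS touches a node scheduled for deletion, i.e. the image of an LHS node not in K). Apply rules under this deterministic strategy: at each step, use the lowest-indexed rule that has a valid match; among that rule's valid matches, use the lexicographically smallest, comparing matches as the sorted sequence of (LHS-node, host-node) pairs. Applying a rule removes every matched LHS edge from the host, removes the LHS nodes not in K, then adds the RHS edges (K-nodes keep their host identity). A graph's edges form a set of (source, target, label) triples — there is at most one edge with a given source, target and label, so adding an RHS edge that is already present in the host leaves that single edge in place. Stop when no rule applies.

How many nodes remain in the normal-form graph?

[0] host  ⇒  8 nodes, 8 edges  {0-p->5 2-r->3 3-r->2 3-p->5 4-r->5 5-r->4 6-r->7 7-r->6}
[1] R2 @ {0↦6, 1↦0, 2↦7}  ⇒  6 nodes, 6 edges  {0-p->5 2-r->3 3-r->2 3-p->5 4-r->5 5-r->4}
[2] R3 @ {0↦0, 1↦5}  ⇒  6 nodes, 5 edges  {2-r->3 3-r->2 3-p->5 4-r->5 5-r->4}
[3] R3 @ {0↦3, 1↦5}  ⇒  6 nodes, 4 edges  {2-r->3 3-r->2 4-r->5 5-r->4}
[4] R2 @ {0↦2, 1↦0, 2↦3}  ⇒  4 nodes, 2 edges  {4-r->5 5-r->4}
[5] R2 @ {0↦4, 1↦0, 2↦5}  ⇒  2 nodes, 0 edges  {∅}
halt: no rule applies after step 5
NF nodes: {0:B, 1:D}

Answer: 2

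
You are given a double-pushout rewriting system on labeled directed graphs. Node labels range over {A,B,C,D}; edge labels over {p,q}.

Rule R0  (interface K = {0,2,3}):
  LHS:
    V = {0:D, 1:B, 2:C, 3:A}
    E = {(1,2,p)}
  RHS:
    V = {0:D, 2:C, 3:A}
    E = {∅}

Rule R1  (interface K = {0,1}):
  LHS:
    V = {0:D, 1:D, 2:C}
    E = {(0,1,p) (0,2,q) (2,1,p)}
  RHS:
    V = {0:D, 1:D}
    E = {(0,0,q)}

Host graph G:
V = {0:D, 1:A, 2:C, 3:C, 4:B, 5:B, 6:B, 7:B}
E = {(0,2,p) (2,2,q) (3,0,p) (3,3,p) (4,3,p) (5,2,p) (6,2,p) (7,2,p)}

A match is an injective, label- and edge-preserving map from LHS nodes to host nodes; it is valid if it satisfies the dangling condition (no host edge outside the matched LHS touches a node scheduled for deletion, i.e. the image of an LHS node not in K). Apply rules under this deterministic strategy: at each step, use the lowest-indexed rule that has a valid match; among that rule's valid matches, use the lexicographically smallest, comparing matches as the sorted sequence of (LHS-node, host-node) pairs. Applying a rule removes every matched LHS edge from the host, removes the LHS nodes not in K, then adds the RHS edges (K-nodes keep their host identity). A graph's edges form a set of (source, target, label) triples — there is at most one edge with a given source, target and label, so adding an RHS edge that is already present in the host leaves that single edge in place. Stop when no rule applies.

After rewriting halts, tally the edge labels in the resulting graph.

start.  V:8 E:8  edges: 0-p->2 2-q->2 3-p->0 3-p->3 4-p->3 5-p->2 6-p->2 7-p->2
1. fire R0 via {0↦0, 1↦4, 2↦3, 3↦1}  →  V:7 E:7  edges: 0-p->2 2-q->2 3-p->0 3-p->3 5-p->2 6-p->2 7-p->2
2. fire R0 via {0↦0, 1↦5, 2↦2, 3↦1}  →  V:6 E:6  edges: 0-p->2 2-q->2 3-p->0 3-p->3 6-p->2 7-p->2
3. fire R0 via {0↦0, 1↦6, 2↦2, 3↦1}  →  V:5 E:5  edges: 0-p->2 2-q->2 3-p->0 3-p->3 7-p->2
4. fire R0 via {0↦0, 1↦7, 2↦2, 3↦1}  →  V:4 E:4  edges: 0-p->2 2-q->2 3-p->0 3-p->3
final graph: no rule applies after step 4
NF edges: [(0, 2, 'p'), (2, 2, 'q'), (3, 0, 'p'), (3, 3, 'p')]

Answer: p:3 q:1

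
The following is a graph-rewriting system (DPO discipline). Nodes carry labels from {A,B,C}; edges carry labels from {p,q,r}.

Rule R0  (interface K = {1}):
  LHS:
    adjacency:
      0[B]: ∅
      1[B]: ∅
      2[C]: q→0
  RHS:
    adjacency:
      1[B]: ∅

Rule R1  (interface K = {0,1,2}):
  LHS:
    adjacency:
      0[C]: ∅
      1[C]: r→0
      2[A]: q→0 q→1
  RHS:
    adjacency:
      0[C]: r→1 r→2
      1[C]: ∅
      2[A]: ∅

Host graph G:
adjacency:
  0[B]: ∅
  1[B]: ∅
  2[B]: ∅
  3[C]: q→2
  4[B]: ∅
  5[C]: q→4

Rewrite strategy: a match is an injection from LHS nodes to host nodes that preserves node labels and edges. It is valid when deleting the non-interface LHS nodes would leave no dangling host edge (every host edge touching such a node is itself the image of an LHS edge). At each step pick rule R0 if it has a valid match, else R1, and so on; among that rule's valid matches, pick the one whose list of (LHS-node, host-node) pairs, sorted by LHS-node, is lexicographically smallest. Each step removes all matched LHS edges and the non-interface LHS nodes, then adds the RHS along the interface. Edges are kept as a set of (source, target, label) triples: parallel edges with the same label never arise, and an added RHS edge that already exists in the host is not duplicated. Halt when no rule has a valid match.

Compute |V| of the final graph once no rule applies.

Answer: 2

Rewrite trace:
[0] host  ⇒  6 nodes, 2 edges  {3-q->2 5-q->4}
[1] R0 @ {0↦2, 1↦0, 2↦3}  ⇒  4 nodes, 1 edges  {5-q->4}
[2] R0 @ {0↦4, 1↦0, 2↦5}  ⇒  2 nodes, 0 edges  {∅}
final graph: no rule applies after step 2
NF nodes: {0:B, 1:B}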